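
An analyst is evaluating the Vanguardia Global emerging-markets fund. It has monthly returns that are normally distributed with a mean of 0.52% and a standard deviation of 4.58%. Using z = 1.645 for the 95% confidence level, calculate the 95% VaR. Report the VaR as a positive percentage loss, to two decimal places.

7.01

VaR (as % loss) = −(μ − z·σ) = −(0.52% − 1.645 × 4.58%) = −(-7.0141%) = 7.0141%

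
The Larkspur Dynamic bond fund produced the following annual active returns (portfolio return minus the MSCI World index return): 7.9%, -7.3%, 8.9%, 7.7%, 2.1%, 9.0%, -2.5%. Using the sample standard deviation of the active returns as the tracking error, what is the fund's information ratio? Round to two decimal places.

Mean return r̄ = 25.80 / 7 = 3.6857%
Sample σ = √[Σ(r − r̄)² / 6] = √[250.7686 / 6] = √41.7948 = 6.4649%
IR = r̄ / tracking error = 3.6857 / 6.4649 = 0.5701

0.57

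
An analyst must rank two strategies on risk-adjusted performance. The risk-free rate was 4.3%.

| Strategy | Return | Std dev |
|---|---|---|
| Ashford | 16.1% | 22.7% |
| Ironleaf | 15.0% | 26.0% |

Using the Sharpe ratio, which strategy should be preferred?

Ashford

Ashford: Sharpe ratio = (16.1% − 4.3%) / 22.7% = 0.520
Ironleaf: Sharpe ratio = (15.0% − 4.3%) / 26.0% = 0.412
Highest: Ashford (0.520).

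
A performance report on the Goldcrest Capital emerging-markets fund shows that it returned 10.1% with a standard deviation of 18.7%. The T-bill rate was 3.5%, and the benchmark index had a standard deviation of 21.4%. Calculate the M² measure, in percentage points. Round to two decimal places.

11.05

Sharpe = (Rp − Rf) / σp = (10.1% − 3.5%) / 18.7% = 0.3529
M² = Rf + Sharpe × σm = 3.5% + 0.3529 × 21.4% = 11.0521%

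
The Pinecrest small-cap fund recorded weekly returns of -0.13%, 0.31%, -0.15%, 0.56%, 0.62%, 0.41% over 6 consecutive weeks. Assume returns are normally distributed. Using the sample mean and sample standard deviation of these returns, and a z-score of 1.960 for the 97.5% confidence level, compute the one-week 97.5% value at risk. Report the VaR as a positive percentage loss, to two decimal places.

0.39

μ = (-0.13 + 0.31 − 0.15 + 0.56 + 0.62 + 0.41) / 6 = 0.2700%
Σ(r − μ)² = (-0.13 − 0.2700)² + (0.31 − 0.2700)² + … = 0.5642
σ = √[0.5642 / 5] = 0.3359%
VaR = −(μ − z·σ) = −(0.2700 − 1.960 × 0.3359) = −(-0.3884) = 0.3884%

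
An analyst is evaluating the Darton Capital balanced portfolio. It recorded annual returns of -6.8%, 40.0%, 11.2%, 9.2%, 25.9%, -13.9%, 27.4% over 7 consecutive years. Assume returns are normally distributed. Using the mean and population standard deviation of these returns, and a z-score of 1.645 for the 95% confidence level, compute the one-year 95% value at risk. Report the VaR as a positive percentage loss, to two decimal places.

Mean return r̄ = 93.00 / 7 = 13.2857%
Σ(r − r̄)² = 2235.5286; population σ = √(2235.5286/7) = 17.8707%
VaR = −(r̄ − z·σ) = −(13.2857 − 1.645 × 17.8707) = −(-16.1116) = 16.1116%

16.11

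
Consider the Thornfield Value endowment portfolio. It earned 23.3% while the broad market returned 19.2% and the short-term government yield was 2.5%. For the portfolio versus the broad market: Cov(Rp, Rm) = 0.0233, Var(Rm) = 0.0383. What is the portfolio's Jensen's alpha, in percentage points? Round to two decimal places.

10.64

β = Cov / Var = 0.0233 / 0.0383 = 0.6084
E[R] = Rf + β(Rm − Rf) = 2.5% + 0.6084 × (19.2% − 2.5%) = 12.6603%
α = Rp − E[R] = 23.3% − 12.6603% = 10.6397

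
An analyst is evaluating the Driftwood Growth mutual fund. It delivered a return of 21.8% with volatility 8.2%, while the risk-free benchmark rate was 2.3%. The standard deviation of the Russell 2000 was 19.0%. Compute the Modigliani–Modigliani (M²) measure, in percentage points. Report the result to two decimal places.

47.48

Sharpe = (Rp − Rf) / σp = (21.8% − 2.3%) / 8.2% = 2.3780
M² = Rf + Sharpe × σm = 2.3% + 2.3780 × 19.0% = 47.4820%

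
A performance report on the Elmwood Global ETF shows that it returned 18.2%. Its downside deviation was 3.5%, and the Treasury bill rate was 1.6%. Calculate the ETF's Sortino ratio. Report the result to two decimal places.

Sortino = (Rp − Rf) / σd = (18.2% − 1.6%) / 3.5% = 16.60% / 3.5% = 4.7429

4.74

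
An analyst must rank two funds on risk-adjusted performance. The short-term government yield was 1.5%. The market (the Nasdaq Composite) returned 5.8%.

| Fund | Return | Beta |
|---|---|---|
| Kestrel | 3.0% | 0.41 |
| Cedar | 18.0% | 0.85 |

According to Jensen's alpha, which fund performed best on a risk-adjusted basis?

Cedar

Kestrel: α = 3.0% − [1.5% + 0.41 × (5.8% − 1.5%)] = -0.263
Cedar: α = 18.0% − [1.5% + 0.85 × (5.8% − 1.5%)] = 12.845
Highest: Cedar (12.845).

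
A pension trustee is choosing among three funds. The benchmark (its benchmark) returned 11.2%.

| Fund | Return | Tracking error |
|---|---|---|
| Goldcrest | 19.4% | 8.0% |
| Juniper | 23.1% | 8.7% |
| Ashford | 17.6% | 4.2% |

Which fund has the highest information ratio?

Goldcrest: IR = (19.4% − 11.2%) / 8.0% = 1.025
Juniper: IR = (23.1% − 11.2%) / 8.7% = 1.368
Ashford: IR = (17.6% − 11.2%) / 4.2% = 1.524
Highest: Ashford (1.524).

Ashford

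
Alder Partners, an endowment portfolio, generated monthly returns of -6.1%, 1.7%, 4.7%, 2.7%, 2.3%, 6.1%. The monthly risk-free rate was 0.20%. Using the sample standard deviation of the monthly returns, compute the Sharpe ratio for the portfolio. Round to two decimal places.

0.40

r̄ = (-6.1 + 1.7 + 4.7 + 2.7 + 2.3 + 6.1) / 6 = 1.9000%
Sample σ = √[Σ(r − r̄)² / 5] = √[90.3200 / 5] = √18.0640 = 4.2502%
Sharpe = (r̄ − rf) / σ = (1.9000 − 0.2) / 4.2502 = 1.7000 / 4.2502 = 0.4000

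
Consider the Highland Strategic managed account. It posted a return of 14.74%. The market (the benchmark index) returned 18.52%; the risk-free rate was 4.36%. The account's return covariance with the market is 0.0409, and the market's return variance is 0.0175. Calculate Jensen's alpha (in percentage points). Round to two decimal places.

β = Cov / Var = 0.0409 / 0.0175 = 2.3371
E[R] = Rf + β(Rm − Rf) = 4.36% + 2.3371 × (18.52% − 4.36%) = 37.4533%
α = Rp − E[R] = 14.74% − 37.4533% = -22.7133

-22.71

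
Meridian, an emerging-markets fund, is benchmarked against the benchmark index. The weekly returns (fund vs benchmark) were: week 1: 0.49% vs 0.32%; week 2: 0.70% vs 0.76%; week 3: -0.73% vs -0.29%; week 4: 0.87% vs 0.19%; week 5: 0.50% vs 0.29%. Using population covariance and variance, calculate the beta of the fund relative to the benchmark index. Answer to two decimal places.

1.33

r̄p = 0.3660%,  r̄m = 0.2540%
Cov = Σ(rp − r̄p)(rm − r̄m) / 5 = 0.1492
Var(rm) = Σ(rm − r̄m)² / 5 = 0.1123
β = Cov / Var = 0.1492 / 0.1123 = 1.3286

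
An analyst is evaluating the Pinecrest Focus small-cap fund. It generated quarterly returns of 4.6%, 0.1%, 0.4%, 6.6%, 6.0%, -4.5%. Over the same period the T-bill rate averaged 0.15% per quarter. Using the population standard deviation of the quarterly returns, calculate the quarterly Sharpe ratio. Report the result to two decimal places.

r̄ = (4.6 + 0.1 + 0.4 + 6.6 + 6 − 4.5) / 6 = 2.2000%
Σ(r − r̄)² = (4.6 − 2.2000)² + (0.1 − 2.2000)² + (0.4 − 2.2000)² + … = 92.1000
population σ = √(92.1000 / 6) = √15.3500 = 3.9179%
Sharpe = (r̄ − rf) / σ = (2.2000 − 0.15) / 3.9179 = 2.0500 / 3.9179 = 0.5232

0.52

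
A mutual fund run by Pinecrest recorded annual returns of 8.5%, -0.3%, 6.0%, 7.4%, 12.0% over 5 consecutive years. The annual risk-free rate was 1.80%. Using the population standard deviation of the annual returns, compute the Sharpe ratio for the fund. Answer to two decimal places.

1.22

μ = (8.5 − 0.3 + 6 + 7.4 + 12) / 5 = 33.60 / 5 = 6.7200%
Population σ = √[Σ(r − μ)² / 5] = √[81.3080 / 5] = √16.2616 = 4.0326%
Sharpe = (μ − rf) / σ = (6.7200 − 1.8) / 4.0326 = 4.9200 / 4.0326 = 1.2201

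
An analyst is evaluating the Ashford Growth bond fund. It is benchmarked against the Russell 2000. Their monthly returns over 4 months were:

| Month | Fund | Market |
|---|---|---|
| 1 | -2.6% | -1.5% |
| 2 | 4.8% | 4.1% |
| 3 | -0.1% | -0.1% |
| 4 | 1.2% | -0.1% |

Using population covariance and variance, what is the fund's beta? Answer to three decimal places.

r̄p = 0.8250%,  r̄m = 0.6000%
Cov = Σ(rp − r̄p)(rm − r̄m) / 4 = 5.3725
Var(rm) = Σ(rm − r̄m)² / 4 = 4.4100
β = Cov / Var = 5.3725 / 4.4100 = 1.2183

1.218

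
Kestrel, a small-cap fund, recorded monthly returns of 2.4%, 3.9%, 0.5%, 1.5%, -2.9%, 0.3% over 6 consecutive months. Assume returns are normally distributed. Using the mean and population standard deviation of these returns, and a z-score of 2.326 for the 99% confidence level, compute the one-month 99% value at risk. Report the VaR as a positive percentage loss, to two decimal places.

3.94

Mean return r̄ = 5.70 / 6 = 0.9500%
Population σ = √[Σ(r − r̄)² / 6] = √[26.5550 / 6] = √4.4258 = 2.1038%
VaR = −(r̄ − z·σ) = −(0.9500 − 2.326 × 2.1038) = −(-3.9434) = 3.9434%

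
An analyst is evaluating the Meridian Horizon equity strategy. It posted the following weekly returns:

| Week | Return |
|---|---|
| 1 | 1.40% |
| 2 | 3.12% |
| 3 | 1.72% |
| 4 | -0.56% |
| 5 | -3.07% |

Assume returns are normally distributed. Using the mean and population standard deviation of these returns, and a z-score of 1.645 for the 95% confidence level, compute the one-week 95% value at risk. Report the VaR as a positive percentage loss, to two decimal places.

r̄ = (1.4 + 3.12 + 1.72 − 0.56 − 3.07) / 5 = 2.610 / 5 = 0.5220%
Population σ = √[Σ(r − r̄)² / 5] = √[23.0289 / 5] = √4.6058 = 2.1461%
VaR = −(r̄ − z·σ) = −(0.5220 − 1.645 × 2.1461) = −(-3.0083) = 3.0083%

3.01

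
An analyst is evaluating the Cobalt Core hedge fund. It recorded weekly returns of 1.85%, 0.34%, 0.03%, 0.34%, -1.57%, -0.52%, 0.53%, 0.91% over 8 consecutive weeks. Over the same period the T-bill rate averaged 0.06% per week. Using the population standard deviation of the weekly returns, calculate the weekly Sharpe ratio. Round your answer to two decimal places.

0.19

r̄ = (1.85 + 0.34 + 0.03 + 0.34 − 1.57 − 0.52 + 0.53 + 0.91) / 8 = 1.910 / 8 = 0.2388%
Population σ = √[Σ(r − r̄)² / 8] = √[7.0429 / 8] = √0.8804 = 0.9383%
Sharpe = (r̄ − rf) / σ = (0.2388 − 0.06) / 0.9383 = 0.1788 / 0.9383 = 0.1906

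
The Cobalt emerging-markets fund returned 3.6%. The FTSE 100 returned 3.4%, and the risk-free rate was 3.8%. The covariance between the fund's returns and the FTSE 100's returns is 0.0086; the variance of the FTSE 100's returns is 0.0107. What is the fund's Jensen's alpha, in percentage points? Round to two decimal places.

0.12

β = Cov / Var = 0.0086 / 0.0107 = 0.8037
E[R] = Rf + β(Rm − Rf) = 3.8% + 0.8037 × (3.4% − 3.8%) = 3.4785%
α = Rp − E[R] = 3.6% − 3.4785% = 0.1215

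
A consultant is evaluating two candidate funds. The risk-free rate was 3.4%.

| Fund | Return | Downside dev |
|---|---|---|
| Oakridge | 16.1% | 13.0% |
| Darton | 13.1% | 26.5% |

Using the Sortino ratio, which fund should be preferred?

Oakridge: Sortino ratio = (16.1% − 3.4%) / 13.0% = 0.977
Darton: Sortino ratio = (13.1% − 3.4%) / 26.5% = 0.366
Highest: Oakridge (0.977).

Oakridge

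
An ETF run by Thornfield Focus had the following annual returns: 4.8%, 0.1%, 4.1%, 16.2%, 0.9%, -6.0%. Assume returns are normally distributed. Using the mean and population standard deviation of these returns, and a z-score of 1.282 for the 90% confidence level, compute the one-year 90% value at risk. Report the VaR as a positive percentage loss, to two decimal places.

Mean return r̄ = 20.10 / 6 = 3.3500%
Σ(r − r̄)² = (4.8 − 3.3500)² + (0.1 − 3.3500)² + … = 271.7750
σ = √[271.7750 / 6] = 6.7302%
VaR = −(r̄ − z·σ) = −(3.3500 − 1.282 × 6.7302) = −(-5.2781) = 5.2781%

5.28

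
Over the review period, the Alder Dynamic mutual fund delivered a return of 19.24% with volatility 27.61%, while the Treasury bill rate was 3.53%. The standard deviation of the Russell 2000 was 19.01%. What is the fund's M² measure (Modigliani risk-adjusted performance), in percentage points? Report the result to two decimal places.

14.35

Sharpe = (Rp − Rf) / σp = (19.24% − 3.53%) / 27.61% = 0.5690
M² = Rf + Sharpe × σm = 3.53% + 0.5690 × 19.01% = 14.3467%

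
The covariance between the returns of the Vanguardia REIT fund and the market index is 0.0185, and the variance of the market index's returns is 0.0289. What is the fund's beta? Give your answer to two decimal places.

0.64

β = Cov(Rp, Rm) / Var(Rm) = 0.0185 / 0.0289 = 0.6401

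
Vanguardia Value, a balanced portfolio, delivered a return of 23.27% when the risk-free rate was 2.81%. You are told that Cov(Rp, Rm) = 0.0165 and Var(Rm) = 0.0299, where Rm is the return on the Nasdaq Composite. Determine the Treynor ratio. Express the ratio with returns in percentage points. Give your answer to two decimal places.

37.08

β = Cov / Var = 0.0165 / 0.0299 = 0.5518
Treynor = (Rp − Rf) / β = (23.27% − 2.81%) / 0.5518 = 20.46 / 0.5518 = 37.0787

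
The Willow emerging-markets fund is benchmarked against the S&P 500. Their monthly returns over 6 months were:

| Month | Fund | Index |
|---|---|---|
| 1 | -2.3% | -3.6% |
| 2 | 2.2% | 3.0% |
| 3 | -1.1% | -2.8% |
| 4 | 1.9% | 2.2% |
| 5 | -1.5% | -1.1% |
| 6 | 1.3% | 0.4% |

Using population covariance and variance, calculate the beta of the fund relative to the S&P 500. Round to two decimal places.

0.69

r̄p = 0.0833%,  r̄m = -0.3167%
Cov = Σ(rp − r̄p)(rm − r̄m) / 6 = 4.0781
Var(rm) = Σ(rm − r̄m)² / 6 = 5.9014
β = Cov / Var = 4.0781 / 5.9014 = 0.6910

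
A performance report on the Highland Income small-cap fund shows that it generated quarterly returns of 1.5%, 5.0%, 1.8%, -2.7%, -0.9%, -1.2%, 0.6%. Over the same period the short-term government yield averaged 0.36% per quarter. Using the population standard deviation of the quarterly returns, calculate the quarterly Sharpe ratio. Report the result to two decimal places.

0.10

Mean return r̄ = 4.10 / 7 = 0.5857%
Population std dev = √[37.9886 / 7] = 2.3296%
Sharpe = (r̄ − rf) / σ = (0.5857 − 0.36) / 2.3296 = 0.2257 / 2.3296 = 0.0969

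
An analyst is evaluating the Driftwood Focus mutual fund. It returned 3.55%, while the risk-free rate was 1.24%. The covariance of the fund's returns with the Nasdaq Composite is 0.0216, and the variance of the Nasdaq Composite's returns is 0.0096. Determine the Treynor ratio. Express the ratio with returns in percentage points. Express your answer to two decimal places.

1.03

β = Cov / Var = 0.0216 / 0.0096 = 2.2500
Treynor = (Rp − Rf) / β = (3.55% − 1.24%) / 2.2500 = 2.31 / 2.2500 = 1.0267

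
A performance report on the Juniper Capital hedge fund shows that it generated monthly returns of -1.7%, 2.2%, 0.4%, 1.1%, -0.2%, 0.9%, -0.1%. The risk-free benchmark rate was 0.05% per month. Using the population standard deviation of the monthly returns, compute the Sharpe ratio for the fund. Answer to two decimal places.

0.28

Mean return r̄ = 2.60 / 7 = 0.3714%
Σ(r − r̄)² = (-1.7 − 0.3714)² + (2.2 − 0.3714)² + (0.4 − 0.3714)² + … = 8.9943
σ = √[8.9943 / 7] = 1.1335%
Sharpe = (r̄ − rf) / σ = (0.3714 − 0.05) / 1.1335 = 0.3214 / 1.1335 = 0.2835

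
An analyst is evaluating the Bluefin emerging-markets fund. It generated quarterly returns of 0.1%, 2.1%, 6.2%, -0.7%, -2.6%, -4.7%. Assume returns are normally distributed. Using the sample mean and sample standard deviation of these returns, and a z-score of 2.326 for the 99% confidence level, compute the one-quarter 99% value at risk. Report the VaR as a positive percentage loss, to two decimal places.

r̄ = (0.1 + 2.1 + 6.2 − 0.7 − 2.6 − 4.7) / 6 = 0.40 / 6 = 0.0667%
Sample std dev = √[72.1733 / 5] = 3.7993%
VaR = −(r̄ − z·σ) = −(0.0667 − 2.326 × 3.7993) = −(-8.7705) = 8.7705%

8.77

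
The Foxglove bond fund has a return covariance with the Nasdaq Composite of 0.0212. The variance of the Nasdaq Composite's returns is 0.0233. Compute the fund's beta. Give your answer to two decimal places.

0.91

β = Cov(Rp, Rm) / Var(Rm) = 0.0212 / 0.0233 = 0.9099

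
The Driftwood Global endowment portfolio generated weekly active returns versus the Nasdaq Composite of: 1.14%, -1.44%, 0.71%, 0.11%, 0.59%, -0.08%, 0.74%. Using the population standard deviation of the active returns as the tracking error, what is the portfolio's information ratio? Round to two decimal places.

0.32

r̄ = (1.14 − 1.44 + 0.71 + 0.11 + 0.59 − 0.08 + 0.74) / 7 = 0.2529%
Population std dev = √[4.3439 / 7] = 0.7878%
IR = r̄ / tracking error = 0.2529 / 0.7878 = 0.3210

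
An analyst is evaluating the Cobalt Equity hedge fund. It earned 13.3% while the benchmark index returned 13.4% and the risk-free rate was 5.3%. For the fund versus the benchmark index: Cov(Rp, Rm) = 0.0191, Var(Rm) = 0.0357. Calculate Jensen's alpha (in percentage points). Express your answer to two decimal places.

3.67

β = Cov / Var = 0.0191 / 0.0357 = 0.5350
E[R] = Rf + β(Rm − Rf) = 5.3% + 0.5350 × (13.4% − 5.3%) = 9.6335%
α = Rp − E[R] = 13.3% − 9.6335% = 3.6665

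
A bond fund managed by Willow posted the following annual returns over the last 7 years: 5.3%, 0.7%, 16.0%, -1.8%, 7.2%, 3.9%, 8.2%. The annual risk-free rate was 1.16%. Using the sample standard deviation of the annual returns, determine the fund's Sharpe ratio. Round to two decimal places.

Mean return r̄ = 39.50 / 7 = 5.6429%
Σ(r − r̄)² = 199.2171; sample σ = √(199.2171/6) = 5.7622%
Sharpe = (r̄ − rf) / σ = (5.6429 − 1.16) / 5.7622 = 4.4829 / 5.7622 = 0.7780

0.78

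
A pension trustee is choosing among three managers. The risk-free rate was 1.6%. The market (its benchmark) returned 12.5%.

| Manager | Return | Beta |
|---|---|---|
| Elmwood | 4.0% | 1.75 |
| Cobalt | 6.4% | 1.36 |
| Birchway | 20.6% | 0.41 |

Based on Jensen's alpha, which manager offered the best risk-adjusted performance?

Elmwood: α = 4.0% − [1.6% + 1.75 × (12.5% − 1.6%)] = -16.675
Cobalt: α = 6.4% − [1.6% + 1.36 × (12.5% − 1.6%)] = -10.024
Birchway: α = 20.6% − [1.6% + 0.41 × (12.5% − 1.6%)] = 14.531
Highest: Birchway (14.531).

Birchway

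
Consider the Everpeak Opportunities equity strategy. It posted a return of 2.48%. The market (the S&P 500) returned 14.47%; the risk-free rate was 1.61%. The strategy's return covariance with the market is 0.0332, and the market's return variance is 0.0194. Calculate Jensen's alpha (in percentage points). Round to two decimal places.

β = Cov / Var = 0.0332 / 0.0194 = 1.7113
E[R] = Rf + β(Rm − Rf) = 1.61% + 1.7113 × (14.47% − 1.61%) = 23.6173%
α = Rp − E[R] = 2.48% − 23.6173% = -21.1373

-21.14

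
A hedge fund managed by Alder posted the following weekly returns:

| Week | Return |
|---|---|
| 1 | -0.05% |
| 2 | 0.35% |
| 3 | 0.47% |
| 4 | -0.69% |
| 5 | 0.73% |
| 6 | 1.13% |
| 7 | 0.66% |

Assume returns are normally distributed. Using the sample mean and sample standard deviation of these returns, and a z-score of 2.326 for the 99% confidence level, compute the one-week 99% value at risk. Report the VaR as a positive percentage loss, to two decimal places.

1.01

r̄ = (-0.05 + 0.35 + 0.47 − 0.69 + 0.73 + 1.13 + 0.66) / 7 = 2.600 / 7 = 0.3714%
Sample std dev = √[2.1017 / 6] = 0.5918%
VaR = −(r̄ − z·σ) = −(0.3714 − 2.326 × 0.5918) = −(-1.0051) = 1.0051%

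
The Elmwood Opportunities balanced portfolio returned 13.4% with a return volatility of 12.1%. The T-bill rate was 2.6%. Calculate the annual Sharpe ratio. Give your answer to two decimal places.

0.89

Sharpe = (Rp − Rf) / σp = (13.4% − 2.6%) / 12.1% = 10.80% / 12.1% = 0.8926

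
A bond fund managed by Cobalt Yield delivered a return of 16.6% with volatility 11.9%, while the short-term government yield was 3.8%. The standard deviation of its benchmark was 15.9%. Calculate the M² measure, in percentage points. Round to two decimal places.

20.90

Sharpe = (Rp − Rf) / σp = (16.6% − 3.8%) / 11.9% = 1.0756
M² = Rf + Sharpe × σm = 3.8% + 1.0756 × 15.9% = 20.9020%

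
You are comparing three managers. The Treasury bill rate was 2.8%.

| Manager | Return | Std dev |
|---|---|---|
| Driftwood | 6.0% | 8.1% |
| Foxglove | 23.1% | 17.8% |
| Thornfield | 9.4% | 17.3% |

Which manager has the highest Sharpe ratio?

Driftwood: Sharpe ratio = (6.0% − 2.8%) / 8.1% = 0.395
Foxglove: Sharpe ratio = (23.1% − 2.8%) / 17.8% = 1.140
Thornfield: Sharpe ratio = (9.4% − 2.8%) / 17.3% = 0.382
Highest: Foxglove (1.140).

Foxglove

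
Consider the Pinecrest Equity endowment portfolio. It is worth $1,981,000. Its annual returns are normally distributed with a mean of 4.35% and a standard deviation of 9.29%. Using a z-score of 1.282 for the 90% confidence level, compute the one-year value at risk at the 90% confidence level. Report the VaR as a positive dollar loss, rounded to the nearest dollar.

Return at the 90% tail: μ − z·σ = 4.35% − 1.282 × 9.29% = 4.35 − 11.90978 = -7.55978%
VaR = −(-7.55978%) × $1,981,000 = 7.55978% × $1,981,000 = $149,759

$149,759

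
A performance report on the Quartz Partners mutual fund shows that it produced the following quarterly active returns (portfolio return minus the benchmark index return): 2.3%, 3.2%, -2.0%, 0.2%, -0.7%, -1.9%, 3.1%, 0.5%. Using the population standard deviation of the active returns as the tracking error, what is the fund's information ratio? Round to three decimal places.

0.300

μ = (2.3 + 3.2 − 2 + 0.2 − 0.7 − 1.9 + 3.1 + 0.5) / 8 = 4.70 / 8 = 0.5875%
Population std dev = √[30.7688 / 8] = 1.9611%
IR = μ / tracking error = 0.5875 / 1.9611 = 0.2996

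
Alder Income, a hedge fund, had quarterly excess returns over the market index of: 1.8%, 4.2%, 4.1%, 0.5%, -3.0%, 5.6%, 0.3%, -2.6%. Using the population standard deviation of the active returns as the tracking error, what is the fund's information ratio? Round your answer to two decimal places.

μ = (1.8 + 4.2 + 4.1 + 0.5 − 3 + 5.6 + 0.3 − 2.6) / 8 = 1.3625%
Population std dev = √[70.2988 / 8] = 2.9643%
IR = μ / tracking error = 1.3625 / 2.9643 = 0.4596

0.46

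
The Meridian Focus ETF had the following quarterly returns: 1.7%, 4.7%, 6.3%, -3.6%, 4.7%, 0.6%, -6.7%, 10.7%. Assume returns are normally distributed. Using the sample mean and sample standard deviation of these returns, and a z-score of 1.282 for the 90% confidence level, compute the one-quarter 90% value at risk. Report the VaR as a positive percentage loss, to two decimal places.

r̄ = (1.7 + 4.7 + 6.3 − 3.6 + 4.7 + 0.6 − 6.7 + 10.7) / 8 = 2.3000%
Σ(r − r̄)² = (1.7 − 2.3000)² + (4.7 − 2.3000)² + (6.3 − 2.3000)² + … = 217.1400
sample σ = √(217.1400 / 7) = √31.0200 = 5.5696%
VaR = −(r̄ − z·σ) = −(2.3000 − 1.282 × 5.5696) = −(-4.8402) = 4.8402%

4.84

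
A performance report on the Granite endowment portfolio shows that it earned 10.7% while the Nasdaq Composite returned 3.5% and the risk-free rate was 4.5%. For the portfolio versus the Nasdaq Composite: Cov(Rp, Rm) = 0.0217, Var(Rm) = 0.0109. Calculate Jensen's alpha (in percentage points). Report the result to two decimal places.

β = Cov / Var = 0.0217 / 0.0109 = 1.9908
E[R] = Rf + β(Rm − Rf) = 4.5% + 1.9908 × (3.5% − 4.5%) = 2.5092%
α = Rp − E[R] = 10.7% − 2.5092% = 8.1908

8.19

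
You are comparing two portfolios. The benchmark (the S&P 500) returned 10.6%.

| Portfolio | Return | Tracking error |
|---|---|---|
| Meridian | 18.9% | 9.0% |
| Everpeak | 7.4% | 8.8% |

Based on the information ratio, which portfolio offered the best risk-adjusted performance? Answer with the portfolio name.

Meridian

Meridian: IR = (18.9% − 10.6%) / 9.0% = 0.922
Everpeak: IR = (7.4% − 10.6%) / 8.8% = -0.364
Highest: Meridian (0.922).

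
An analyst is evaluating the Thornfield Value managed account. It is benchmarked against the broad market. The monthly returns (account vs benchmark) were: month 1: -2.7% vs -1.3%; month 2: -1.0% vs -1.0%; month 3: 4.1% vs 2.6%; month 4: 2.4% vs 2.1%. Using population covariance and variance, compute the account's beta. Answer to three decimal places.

1.492

r̄p = 0.7000%,  r̄m = 0.6000%
Cov = Σ(rp − r̄p)(rm − r̄m) / 4 = 4.6325
Var(rm) = Σ(rm − r̄m)² / 4 = 3.1050
β = Cov / Var = 4.6325 / 3.1050 = 1.4919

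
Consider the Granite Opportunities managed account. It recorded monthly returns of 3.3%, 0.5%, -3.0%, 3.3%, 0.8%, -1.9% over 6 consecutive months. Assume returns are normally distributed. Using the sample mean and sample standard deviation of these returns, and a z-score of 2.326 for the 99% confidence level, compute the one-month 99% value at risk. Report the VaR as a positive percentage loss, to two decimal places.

r̄ = (3.3 + 0.5 − 3 + 3.3 + 0.8 − 1.9) / 6 = 0.5000%
Σ(r − r̄)² = 33.7800; sample σ = √(33.7800/5) = 2.5992%
VaR = −(r̄ − z·σ) = −(0.5000 − 2.326 × 2.5992) = −(-5.5457) = 5.5457%

5.55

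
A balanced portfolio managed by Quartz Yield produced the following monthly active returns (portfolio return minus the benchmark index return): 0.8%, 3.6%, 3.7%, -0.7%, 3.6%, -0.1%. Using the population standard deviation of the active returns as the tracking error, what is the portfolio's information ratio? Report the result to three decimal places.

μ = (0.8 + 3.6 + 3.7 − 0.7 + 3.6 − 0.1) / 6 = 10.90 / 6 = 1.8167%
Σ(r − μ)² = (0.8 − 1.8167)² + (3.6 − 1.8167)² + (3.7 − 1.8167)² + … = 20.9483
population σ = √(20.9483 / 6) = √3.4914 = 1.8685%
IR = μ / tracking error = 1.8167 / 1.8685 = 0.9723

0.972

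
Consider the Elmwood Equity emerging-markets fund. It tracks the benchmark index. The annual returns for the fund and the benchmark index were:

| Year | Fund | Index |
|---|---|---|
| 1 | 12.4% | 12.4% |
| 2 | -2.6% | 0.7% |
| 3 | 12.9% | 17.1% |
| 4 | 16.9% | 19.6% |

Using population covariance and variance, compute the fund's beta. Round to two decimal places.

r̄p = 9.9000%,  r̄m = 12.4500%
Cov = Σ(rp − r̄p)(rm − r̄m) / 4 = 52.6875
Var(rm) = Σ(rm − r̄m)² / 4 = 52.7025
β = Cov / Var = 52.6875 / 52.7025 = 0.9997

1.00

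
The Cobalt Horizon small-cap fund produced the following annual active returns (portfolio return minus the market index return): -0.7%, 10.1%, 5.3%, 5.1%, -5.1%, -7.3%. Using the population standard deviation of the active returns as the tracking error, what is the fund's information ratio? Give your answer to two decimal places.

Mean return r̄ = 7.40 / 6 = 1.2333%
Population std dev = √[226.7733 / 6] = 6.1478%
IR = r̄ / tracking error = 1.2333 / 6.1478 = 0.2006

0.20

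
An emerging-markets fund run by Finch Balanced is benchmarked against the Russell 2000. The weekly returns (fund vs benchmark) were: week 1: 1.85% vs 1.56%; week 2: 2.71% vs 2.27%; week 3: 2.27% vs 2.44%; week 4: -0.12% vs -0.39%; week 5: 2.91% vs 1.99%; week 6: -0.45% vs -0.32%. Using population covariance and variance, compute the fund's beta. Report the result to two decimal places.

1.09

r̄p = 1.5283%,  r̄m = 1.2583%
Cov = Σ(rp − r̄p)(rm − r̄m) / 6 = 1.5032
Var(rm) = Σ(rm − r̄m)² / 6 = 1.3757
β = Cov / Var = 1.5032 / 1.3757 = 1.0927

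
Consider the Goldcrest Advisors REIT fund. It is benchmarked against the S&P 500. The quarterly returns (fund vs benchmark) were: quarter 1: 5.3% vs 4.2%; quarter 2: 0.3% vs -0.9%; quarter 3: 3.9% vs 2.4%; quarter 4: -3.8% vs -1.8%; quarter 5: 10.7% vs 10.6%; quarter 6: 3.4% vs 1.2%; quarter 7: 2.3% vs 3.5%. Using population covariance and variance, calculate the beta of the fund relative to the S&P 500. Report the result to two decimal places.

1.02

r̄p = 3.1571%,  r̄m = 2.7429%
Cov = Σ(rp − r̄p)(rm − r̄m) / 7 = 14.7318
Var(rm) = Σ(rm − r̄m)² / 7 = 14.4053
β = Cov / Var = 14.7318 / 14.4053 = 1.0227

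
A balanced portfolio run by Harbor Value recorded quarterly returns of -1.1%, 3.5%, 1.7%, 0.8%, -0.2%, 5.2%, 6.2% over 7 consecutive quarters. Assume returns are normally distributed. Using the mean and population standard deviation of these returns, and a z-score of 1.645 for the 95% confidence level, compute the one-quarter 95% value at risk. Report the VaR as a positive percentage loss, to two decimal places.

1.89

r̄ = (-1.1 + 3.5 + 1.7 + 0.8 − 0.2 + 5.2 + 6.2) / 7 = 2.3000%
Σ(r − r̄)² = 45.4800; population σ = √(45.4800/7) = 2.5489%
VaR = −(r̄ − z·σ) = −(2.3000 − 1.645 × 2.5489) = −(-1.8929) = 1.8929%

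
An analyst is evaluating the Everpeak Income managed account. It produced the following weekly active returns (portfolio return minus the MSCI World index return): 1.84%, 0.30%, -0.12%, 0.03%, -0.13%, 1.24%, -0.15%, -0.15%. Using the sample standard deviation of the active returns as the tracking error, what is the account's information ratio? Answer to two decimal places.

0.47

μ = (1.84 + 0.3 − 0.12 + 0.03 − 0.13 + 1.24 − 0.15 − 0.15) / 8 = 0.3575%
Σ(r − μ)² = (1.84 − 0.3575)² + (0.3 − 0.3575)² + (-0.12 − 0.3575)² + … = 4.0680
σ = √[4.0680 / 7] = 0.7623%
IR = μ / tracking error = 0.3575 / 0.7623 = 0.4690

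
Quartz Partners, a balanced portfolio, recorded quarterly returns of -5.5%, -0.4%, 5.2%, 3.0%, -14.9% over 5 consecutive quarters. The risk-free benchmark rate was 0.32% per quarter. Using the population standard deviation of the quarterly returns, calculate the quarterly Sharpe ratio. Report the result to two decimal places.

-0.40

r̄ = (-5.5 − 0.4 + 5.2 + 3 − 14.9) / 5 = -12.60 / 5 = -2.5200%
Population std dev = √[256.7080 / 5] = 7.1653%
Sharpe = (r̄ − rf) / σ = (-2.5200 − 0.32) / 7.1653 = -2.8400 / 7.1653 = -0.3964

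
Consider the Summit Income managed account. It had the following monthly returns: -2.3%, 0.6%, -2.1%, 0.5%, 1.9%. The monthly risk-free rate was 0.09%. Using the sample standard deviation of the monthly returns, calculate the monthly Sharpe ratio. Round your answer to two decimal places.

-0.20

r̄ = (-2.3 + 0.6 − 2.1 + 0.5 + 1.9) / 5 = -1.40 / 5 = -0.2800%
Σ(r − r̄)² = (-2.3 − (-0.2800))² + (0.6 − (-0.2800))² + (-2.1 − (-0.2800))² + … = 13.5280
sample σ = √(13.5280 / 4) = √3.3820 = 1.8390%
Sharpe = (r̄ − rf) / σ = (-0.2800 − 0.09) / 1.8390 = -0.3700 / 1.8390 = -0.2012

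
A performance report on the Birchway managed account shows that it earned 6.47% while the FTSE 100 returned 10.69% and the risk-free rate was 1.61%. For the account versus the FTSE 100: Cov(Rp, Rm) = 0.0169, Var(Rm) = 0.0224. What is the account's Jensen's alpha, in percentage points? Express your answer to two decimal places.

β = Cov / Var = 0.0169 / 0.0224 = 0.7545
E[R] = Rf + β(Rm − Rf) = 1.61% + 0.7545 × (10.69% − 1.61%) = 8.4609%
α = Rp − E[R] = 6.47% − 8.4609% = -1.9909

-1.99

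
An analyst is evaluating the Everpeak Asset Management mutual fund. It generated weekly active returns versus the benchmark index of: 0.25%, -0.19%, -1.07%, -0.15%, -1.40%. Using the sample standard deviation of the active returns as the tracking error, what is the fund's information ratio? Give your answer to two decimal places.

-0.74

μ = (0.25 − 0.19 − 1.07 − 0.15 − 1.4) / 5 = -2.560 / 5 = -0.5120%
Σ(r − μ)² = 1.9153; sample σ = √(1.9153/4) = 0.6920%
IR = μ / tracking error = -0.5120 / 0.6920 = -0.7399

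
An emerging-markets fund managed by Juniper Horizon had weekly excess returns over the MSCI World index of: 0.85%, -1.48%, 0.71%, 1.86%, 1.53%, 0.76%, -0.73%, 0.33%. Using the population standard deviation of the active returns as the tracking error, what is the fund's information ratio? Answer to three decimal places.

r̄ = (0.85 − 1.48 + 0.71 + 1.86 + 1.53 + 0.76 − 0.73 + 0.33) / 8 = 3.830 / 8 = 0.4788%
Σ(r − r̄)² = 8.6033; population σ = √(8.6033/8) = 1.0370%
IR = r̄ / tracking error = 0.4788 / 1.0370 = 0.4617

0.462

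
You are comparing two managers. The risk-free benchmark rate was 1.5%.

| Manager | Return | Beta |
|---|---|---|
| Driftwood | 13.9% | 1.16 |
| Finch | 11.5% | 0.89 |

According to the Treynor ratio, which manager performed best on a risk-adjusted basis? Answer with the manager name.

Driftwood: Treynor = (13.9% − 1.5%) / 1.16 = 10.690
Finch: Treynor = (11.5% − 1.5%) / 0.89 = 11.236
Highest: Finch (11.236).

Finch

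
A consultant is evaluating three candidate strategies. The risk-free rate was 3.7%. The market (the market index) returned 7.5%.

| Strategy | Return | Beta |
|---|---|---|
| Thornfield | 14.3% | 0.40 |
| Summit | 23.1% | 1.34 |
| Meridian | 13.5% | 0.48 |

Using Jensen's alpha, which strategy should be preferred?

Summit

Thornfield: α = 14.3% − [3.7% + 0.40 × (7.5% − 3.7%)] = 9.080
Summit: α = 23.1% − [3.7% + 1.34 × (7.5% − 3.7%)] = 14.308
Meridian: α = 13.5% − [3.7% + 0.48 × (7.5% − 3.7%)] = 7.976
Highest: Summit (14.308).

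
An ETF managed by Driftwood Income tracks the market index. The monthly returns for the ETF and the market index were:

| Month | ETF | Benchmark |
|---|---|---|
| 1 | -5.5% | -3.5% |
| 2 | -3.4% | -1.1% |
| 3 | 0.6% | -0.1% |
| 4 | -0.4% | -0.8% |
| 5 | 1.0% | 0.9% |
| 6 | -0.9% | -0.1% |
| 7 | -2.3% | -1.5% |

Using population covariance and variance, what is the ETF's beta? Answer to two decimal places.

r̄p = -1.5571%,  r̄m = -0.8857%
Cov = Σ(rp − r̄p)(rm − r̄m) / 7 = 2.5765
Var(rm) = Σ(rm − r̄m)² / 7 = 1.6698
β = Cov / Var = 2.5765 / 1.6698 = 1.5430

1.54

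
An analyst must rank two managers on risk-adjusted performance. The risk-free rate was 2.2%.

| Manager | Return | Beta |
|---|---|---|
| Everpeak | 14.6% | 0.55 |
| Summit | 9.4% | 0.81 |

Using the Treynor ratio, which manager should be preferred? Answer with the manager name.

Everpeak: Treynor = (14.6% − 2.2%) / 0.55 = 22.545
Summit: Treynor = (9.4% − 2.2%) / 0.81 = 8.889
Highest: Everpeak (22.545).

Everpeak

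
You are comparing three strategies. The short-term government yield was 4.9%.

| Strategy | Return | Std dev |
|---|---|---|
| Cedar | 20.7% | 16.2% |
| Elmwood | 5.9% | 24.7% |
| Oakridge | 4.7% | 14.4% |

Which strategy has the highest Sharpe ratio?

Cedar: Sharpe ratio = (20.7% − 4.9%) / 16.2% = 0.975
Elmwood: Sharpe ratio = (5.9% − 4.9%) / 24.7% = 0.040
Oakridge: Sharpe ratio = (4.7% − 4.9%) / 14.4% = -0.014
Highest: Cedar (0.975).

Cedar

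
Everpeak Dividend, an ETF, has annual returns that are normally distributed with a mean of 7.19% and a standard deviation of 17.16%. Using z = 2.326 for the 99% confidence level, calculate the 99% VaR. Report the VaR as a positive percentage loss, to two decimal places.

VaR (as % loss) = −(μ − z·σ) = −(7.19% − 2.326 × 17.16%) = −(-32.72416%) = 32.72416%

32.72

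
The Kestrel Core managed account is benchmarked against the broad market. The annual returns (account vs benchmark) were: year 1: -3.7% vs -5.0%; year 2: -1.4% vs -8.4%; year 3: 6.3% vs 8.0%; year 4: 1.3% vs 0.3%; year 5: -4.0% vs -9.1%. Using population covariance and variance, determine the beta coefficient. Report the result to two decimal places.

0.56

r̄p = -0.3000%,  r̄m = -2.8400%
Cov = Σ(rp − r̄p)(rm − r̄m) / 5 = 22.6380
Var(rm) = Σ(rm − r̄m)² / 5 = 40.4264
β = Cov / Var = 22.6380 / 40.4264 = 0.5600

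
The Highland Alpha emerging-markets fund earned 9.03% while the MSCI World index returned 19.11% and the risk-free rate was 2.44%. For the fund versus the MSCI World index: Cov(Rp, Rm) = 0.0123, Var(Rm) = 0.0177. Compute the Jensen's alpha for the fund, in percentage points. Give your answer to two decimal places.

-4.99

β = Cov / Var = 0.0123 / 0.0177 = 0.6949
E[R] = Rf + β(Rm − Rf) = 2.44% + 0.6949 × (19.11% − 2.44%) = 14.0240%
α = Rp − E[R] = 9.03% − 14.0240% = -4.9940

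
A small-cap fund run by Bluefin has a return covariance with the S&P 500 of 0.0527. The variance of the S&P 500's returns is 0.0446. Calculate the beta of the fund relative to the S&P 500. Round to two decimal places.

1.18

β = Cov(Rp, Rm) / Var(Rm) = 0.0527 / 0.0446 = 1.1816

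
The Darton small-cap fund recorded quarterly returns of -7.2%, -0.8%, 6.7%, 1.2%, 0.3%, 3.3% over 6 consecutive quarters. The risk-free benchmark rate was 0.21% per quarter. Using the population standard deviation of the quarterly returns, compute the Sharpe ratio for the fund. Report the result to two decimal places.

0.09

μ = (-7.2 − 0.8 + 6.7 + 1.2 + 0.3 + 3.3) / 6 = 3.50 / 6 = 0.5833%
Population σ = √[Σ(r − μ)² / 6] = √[107.7483 / 6] = √17.9581 = 4.2377%
Sharpe = (μ − rf) / σ = (0.5833 − 0.21) / 4.2377 = 0.3733 / 4.2377 = 0.0881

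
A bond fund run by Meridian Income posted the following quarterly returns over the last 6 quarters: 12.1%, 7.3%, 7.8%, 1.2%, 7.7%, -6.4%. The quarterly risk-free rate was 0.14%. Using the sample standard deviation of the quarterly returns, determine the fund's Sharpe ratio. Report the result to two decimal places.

0.73

μ = (12.1 + 7.3 + 7.8 + 1.2 + 7.7 − 6.4) / 6 = 29.70 / 6 = 4.9500%
Sample std dev = √[215.2150 / 5] = 6.5607%
Sharpe = (μ − rf) / σ = (4.9500 − 0.14) / 6.5607 = 4.8100 / 6.5607 = 0.7332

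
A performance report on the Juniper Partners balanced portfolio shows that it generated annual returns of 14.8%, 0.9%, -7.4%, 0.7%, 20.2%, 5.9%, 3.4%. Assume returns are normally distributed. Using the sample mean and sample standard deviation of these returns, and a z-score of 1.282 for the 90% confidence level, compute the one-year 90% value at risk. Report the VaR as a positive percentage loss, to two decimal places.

6.41

r̄ = (14.8 + 0.9 − 7.4 + 0.7 + 20.2 + 5.9 + 3.4) / 7 = 38.50 / 7 = 5.5000%
Σ(r − r̄)² = 517.7600; sample σ = √(517.7600/6) = 9.2894%
VaR = −(r̄ − z·σ) = −(5.5000 − 1.282 × 9.2894) = −(-6.4090) = 6.4090%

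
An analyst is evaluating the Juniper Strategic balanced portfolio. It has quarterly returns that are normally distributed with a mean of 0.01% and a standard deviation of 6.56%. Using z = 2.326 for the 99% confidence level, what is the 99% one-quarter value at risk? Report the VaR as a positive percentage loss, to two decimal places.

VaR (as % loss) = −(μ − z·σ) = −(0.01% − 2.326 × 6.56%) = −(-15.24856%) = 15.24856%

15.25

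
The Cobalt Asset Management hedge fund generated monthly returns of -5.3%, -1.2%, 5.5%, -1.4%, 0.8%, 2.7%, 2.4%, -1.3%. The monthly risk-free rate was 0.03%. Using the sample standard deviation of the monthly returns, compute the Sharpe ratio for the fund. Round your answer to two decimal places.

0.07

r̄ = (-5.3 − 1.2 + 5.5 − 1.4 + 0.8 + 2.7 + 2.4 − 1.3) / 8 = 2.20 / 8 = 0.2750%
Sample std dev = √[76.5150 / 7] = 3.3062%
Sharpe = (r̄ − rf) / σ = (0.2750 − 0.03) / 3.3062 = 0.2450 / 3.3062 = 0.0741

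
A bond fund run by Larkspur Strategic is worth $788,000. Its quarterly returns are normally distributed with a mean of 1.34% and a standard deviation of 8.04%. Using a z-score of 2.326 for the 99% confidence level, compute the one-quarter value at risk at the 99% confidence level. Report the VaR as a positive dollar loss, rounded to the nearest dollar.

$136,805

Return at the 99% tail: μ − z·σ = 1.34% − 2.326 × 8.04% = 1.34 − 18.70104 = -17.36104%
VaR = −(-17.36104%) × $788,000 = 17.36104% × $788,000 = $136,805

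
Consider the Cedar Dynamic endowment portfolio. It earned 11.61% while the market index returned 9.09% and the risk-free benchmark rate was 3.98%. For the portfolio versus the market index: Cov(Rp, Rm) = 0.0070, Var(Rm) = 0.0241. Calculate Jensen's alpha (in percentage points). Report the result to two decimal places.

β = Cov / Var = 0.0070 / 0.0241 = 0.2905
E[R] = Rf + β(Rm − Rf) = 3.98% + 0.2905 × (9.09% − 3.98%) = 5.4645%
α = Rp − E[R] = 11.61% − 5.4645% = 6.1455

6.15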